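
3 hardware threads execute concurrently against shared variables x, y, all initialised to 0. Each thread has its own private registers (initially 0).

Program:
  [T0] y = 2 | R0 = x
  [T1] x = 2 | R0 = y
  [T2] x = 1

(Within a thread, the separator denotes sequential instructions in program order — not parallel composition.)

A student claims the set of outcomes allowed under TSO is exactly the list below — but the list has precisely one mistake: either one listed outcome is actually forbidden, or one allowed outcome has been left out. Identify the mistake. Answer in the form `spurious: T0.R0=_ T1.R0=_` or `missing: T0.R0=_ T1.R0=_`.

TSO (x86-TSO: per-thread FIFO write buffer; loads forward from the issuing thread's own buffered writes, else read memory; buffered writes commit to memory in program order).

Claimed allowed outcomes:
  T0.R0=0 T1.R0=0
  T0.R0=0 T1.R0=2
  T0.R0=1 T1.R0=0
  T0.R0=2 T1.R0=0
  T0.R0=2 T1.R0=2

missing: T0.R0=1 T1.R0=2

outcome vector order: (T0.R0,T1.R0)
TSO (6): 00, 02, 10, 12, 20, 22
TSO∖claimed = {12}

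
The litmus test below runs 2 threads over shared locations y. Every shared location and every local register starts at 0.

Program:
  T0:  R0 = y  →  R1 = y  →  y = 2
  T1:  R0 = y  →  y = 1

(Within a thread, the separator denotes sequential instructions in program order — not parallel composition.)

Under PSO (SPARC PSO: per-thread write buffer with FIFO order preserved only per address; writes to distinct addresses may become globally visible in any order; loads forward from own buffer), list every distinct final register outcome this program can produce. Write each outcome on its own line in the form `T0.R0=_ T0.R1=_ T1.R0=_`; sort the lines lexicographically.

outcome vector order: (T0.R0,T0.R1,T1.R0)
|PSO outcomes| = 4

T0.R0=0 T0.R1=0 T1.R0=0
T0.R0=0 T0.R1=0 T1.R0=2
T0.R0=0 T0.R1=1 T1.R0=0
T0.R0=1 T0.R1=1 T1.R0=0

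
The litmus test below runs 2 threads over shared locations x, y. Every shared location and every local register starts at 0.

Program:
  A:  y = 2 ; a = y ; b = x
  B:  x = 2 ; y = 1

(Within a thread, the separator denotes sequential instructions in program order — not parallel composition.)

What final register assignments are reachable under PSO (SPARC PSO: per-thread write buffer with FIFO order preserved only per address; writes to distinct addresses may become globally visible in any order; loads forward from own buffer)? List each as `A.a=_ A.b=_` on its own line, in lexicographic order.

outcome vector order: (A.a,A.b)
|PSO outcomes| = 4

A.a=1 A.b=0
A.a=1 A.b=2
A.a=2 A.b=0
A.a=2 A.b=2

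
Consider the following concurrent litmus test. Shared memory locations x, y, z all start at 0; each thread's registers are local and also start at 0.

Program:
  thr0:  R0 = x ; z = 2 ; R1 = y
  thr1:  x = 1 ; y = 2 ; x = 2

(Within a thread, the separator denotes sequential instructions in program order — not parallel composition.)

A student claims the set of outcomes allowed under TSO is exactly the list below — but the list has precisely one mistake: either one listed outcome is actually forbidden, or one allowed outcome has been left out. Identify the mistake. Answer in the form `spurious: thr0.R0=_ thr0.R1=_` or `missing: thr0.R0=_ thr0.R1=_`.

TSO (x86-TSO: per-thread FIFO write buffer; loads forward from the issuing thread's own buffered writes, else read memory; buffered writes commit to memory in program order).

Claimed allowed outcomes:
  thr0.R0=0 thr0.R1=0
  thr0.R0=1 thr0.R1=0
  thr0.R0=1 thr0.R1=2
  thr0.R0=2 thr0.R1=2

missing: thr0.R0=0 thr0.R1=2

outcome vector order: (thr0.R0,thr0.R1)
under TSO → (0,0) (0,2) (1,0) (1,2) (2,2)
TSO∖claimed = {(0,2)}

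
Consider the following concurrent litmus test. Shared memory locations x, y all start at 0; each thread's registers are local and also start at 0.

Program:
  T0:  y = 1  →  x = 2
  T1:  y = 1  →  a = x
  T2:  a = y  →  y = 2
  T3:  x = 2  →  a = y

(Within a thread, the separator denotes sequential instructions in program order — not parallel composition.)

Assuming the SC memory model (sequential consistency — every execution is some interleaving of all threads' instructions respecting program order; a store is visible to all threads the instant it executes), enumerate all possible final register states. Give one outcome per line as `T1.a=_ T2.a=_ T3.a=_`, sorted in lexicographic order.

outcome vector order: (T1.a,T2.a,T3.a)
|SC outcomes| = 10

T1.a=0 T2.a=0 T3.a=1
T1.a=0 T2.a=0 T3.a=2
T1.a=0 T2.a=1 T3.a=1
T1.a=0 T2.a=1 T3.a=2
T1.a=2 T2.a=0 T3.a=0
T1.a=2 T2.a=0 T3.a=1
T1.a=2 T2.a=0 T3.a=2
T1.a=2 T2.a=1 T3.a=0
T1.a=2 T2.a=1 T3.a=1
T1.a=2 T2.a=1 T3.a=2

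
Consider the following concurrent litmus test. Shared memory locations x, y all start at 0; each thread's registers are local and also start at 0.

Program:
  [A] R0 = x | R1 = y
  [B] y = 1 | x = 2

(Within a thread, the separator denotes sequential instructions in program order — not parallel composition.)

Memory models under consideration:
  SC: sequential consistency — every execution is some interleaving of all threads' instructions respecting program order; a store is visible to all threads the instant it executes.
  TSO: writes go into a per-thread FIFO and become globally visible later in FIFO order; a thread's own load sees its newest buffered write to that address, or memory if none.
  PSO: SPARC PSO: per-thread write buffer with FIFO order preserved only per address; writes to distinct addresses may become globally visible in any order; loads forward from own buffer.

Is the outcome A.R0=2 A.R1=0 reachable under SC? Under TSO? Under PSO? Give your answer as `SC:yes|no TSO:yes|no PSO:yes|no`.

SC:no TSO:no PSO:yes

outcome vector order: (A.R0,A.R1)
under SC → 0/0; 0/1; 2/1
under TSO → 0/0; 0/1; 2/1
under PSO → 0/0; 0/1; 2/0; 2/1
target 2/0 ∈ {PSO}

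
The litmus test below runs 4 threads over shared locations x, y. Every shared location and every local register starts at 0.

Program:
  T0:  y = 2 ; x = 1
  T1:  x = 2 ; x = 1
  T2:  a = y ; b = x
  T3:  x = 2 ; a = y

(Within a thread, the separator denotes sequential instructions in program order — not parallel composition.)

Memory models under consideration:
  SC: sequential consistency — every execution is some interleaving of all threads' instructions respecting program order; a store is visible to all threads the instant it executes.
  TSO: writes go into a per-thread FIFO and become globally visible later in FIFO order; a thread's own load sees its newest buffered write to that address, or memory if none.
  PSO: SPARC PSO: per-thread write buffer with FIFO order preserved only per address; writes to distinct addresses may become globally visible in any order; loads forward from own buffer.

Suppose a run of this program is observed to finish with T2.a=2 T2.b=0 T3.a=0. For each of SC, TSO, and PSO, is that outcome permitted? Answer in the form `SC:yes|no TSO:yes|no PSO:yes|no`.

SC:no TSO:yes PSO:yes

outcome vector order: (T2.a,T2.b,T3.a)
[SC] allowed = {<0 0 0>; <0 0 2>; <0 1 0>; <0 1 2>; <0 2 0>; <0 2 2>; <2 0 2>; <2 1 0>; <2 1 2>; <2 2 0>; <2 2 2>}
[TSO] allowed = {<0 0 0>; <0 0 2>; <0 1 0>; <0 1 2>; <0 2 0>; <0 2 2>; <2 0 0>; <2 0 2>; <2 1 0>; <2 1 2>; <2 2 0>; <2 2 2>}
[PSO] allowed = {<0 0 0>; <0 0 2>; <0 1 0>; <0 1 2>; <0 2 0>; <0 2 2>; <2 0 0>; <2 0 2>; <2 1 0>; <2 1 2>; <2 2 0>; <2 2 2>}
target <2 0 0> ∈ {TSO,PSO}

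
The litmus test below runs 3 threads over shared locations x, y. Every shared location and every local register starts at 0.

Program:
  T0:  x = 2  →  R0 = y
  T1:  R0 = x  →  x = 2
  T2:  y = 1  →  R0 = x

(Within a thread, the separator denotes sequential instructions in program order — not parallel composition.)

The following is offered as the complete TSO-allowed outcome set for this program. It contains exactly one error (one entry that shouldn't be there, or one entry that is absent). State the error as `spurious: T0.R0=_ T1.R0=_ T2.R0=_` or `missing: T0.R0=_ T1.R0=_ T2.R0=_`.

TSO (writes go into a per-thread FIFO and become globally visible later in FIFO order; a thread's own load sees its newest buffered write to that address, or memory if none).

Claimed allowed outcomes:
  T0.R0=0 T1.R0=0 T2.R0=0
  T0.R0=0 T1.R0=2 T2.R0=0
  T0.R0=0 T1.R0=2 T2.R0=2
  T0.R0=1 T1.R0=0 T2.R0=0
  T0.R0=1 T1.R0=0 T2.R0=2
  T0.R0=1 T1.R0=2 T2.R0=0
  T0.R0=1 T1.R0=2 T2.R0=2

missing: T0.R0=0 T1.R0=0 T2.R0=2

outcome vector order: (T0.R0,T1.R0,T2.R0)
TSO: 8 outcomes — {<0 0 0>; <0 0 2>; <0 2 0>; <0 2 2>; <1 0 0>; <1 0 2>; <1 2 0>; <1 2 2>}
TSO∖claimed = {<0 0 2>}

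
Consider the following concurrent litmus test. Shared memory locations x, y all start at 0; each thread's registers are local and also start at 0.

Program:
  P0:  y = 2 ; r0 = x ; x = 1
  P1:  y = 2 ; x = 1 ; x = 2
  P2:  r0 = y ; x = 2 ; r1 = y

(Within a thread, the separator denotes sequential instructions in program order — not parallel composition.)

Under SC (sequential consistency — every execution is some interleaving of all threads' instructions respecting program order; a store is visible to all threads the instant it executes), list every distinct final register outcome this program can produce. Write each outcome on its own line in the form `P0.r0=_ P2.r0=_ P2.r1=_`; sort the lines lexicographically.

outcome vector order: (P0.r0,P2.r0,P2.r1)
|SC outcomes| = 8

P0.r0=0 P2.r0=0 P2.r1=2
P0.r0=0 P2.r0=2 P2.r1=2
P0.r0=1 P2.r0=0 P2.r1=0
P0.r0=1 P2.r0=0 P2.r1=2
P0.r0=1 P2.r0=2 P2.r1=2
P0.r0=2 P2.r0=0 P2.r1=0
P0.r0=2 P2.r0=0 P2.r1=2
P0.r0=2 P2.r0=2 P2.r1=2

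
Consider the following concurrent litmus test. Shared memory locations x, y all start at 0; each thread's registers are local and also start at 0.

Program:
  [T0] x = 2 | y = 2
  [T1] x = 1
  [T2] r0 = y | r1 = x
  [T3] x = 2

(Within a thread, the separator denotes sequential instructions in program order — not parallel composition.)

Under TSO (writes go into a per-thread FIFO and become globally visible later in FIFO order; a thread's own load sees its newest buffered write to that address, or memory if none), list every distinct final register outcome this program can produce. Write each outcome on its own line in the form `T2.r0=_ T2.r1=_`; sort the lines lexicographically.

T2.r0=0 T2.r1=0
T2.r0=0 T2.r1=1
T2.r0=0 T2.r1=2
T2.r0=2 T2.r1=1
T2.r0=2 T2.r1=2

outcome vector order: (T2.r0,T2.r1)
|TSO outcomes| = 5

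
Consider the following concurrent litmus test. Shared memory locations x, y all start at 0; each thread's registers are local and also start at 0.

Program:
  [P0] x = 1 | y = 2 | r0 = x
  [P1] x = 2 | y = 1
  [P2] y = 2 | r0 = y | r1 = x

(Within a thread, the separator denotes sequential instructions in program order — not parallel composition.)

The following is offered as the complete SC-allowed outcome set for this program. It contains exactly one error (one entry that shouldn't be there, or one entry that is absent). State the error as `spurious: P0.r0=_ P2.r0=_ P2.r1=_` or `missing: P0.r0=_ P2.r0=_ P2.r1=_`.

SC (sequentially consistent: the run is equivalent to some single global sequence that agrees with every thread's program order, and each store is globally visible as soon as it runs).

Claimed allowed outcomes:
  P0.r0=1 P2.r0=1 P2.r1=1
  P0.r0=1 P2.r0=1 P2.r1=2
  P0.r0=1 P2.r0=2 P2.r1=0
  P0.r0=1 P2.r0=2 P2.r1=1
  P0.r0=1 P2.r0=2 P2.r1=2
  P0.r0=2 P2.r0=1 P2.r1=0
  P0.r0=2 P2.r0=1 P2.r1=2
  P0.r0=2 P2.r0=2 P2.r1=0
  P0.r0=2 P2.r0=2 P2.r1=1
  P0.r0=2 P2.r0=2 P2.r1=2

outcome vector order: (P0.r0,P2.r0,P2.r1)
under SC → 1/1/1 1/1/2 1/2/0 1/2/1 1/2/2 2/1/2 2/2/0 2/2/1 2/2/2
claimed∖SC = {2/1/0}

spurious: P0.r0=2 P2.r0=1 P2.r1=0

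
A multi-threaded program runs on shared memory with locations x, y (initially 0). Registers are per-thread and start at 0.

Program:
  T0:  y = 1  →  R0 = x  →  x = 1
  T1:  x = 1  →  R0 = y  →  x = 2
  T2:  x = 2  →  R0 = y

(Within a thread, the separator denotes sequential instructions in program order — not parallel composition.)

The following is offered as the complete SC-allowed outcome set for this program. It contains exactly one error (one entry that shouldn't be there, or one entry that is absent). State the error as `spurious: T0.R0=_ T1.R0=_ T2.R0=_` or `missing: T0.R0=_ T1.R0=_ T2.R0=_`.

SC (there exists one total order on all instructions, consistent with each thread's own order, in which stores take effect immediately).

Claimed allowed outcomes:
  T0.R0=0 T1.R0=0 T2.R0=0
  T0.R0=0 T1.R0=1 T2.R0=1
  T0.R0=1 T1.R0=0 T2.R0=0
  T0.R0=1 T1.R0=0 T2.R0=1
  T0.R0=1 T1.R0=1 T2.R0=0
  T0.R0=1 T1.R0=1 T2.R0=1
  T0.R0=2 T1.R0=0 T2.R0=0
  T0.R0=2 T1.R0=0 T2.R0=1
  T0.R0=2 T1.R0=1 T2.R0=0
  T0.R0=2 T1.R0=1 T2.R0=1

outcome vector order: (T0.R0,T1.R0,T2.R0)
SC (9): 0/1/1 1/0/0 1/0/1 1/1/0 1/1/1 2/0/0 2/0/1 2/1/0 2/1/1
claimed∖SC = {0/0/0}

spurious: T0.R0=0 T1.R0=0 T2.R0=0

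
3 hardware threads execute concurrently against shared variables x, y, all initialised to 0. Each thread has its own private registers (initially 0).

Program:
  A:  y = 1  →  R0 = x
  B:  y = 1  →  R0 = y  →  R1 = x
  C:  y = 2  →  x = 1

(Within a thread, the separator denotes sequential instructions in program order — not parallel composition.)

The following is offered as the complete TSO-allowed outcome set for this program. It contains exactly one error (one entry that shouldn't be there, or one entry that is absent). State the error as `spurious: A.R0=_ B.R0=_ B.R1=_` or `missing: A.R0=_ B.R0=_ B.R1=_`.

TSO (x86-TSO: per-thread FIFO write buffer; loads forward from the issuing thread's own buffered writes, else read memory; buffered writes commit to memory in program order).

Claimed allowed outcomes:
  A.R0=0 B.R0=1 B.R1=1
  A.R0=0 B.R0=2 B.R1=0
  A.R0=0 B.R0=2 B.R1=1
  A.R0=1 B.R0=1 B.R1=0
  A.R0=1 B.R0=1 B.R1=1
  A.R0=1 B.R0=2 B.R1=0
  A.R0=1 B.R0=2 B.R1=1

missing: A.R0=0 B.R0=1 B.R1=0

outcome vector order: (A.R0,B.R0,B.R1)
TSO (8): 010 011 020 021 110 111 120 121
TSO∖claimed = {010}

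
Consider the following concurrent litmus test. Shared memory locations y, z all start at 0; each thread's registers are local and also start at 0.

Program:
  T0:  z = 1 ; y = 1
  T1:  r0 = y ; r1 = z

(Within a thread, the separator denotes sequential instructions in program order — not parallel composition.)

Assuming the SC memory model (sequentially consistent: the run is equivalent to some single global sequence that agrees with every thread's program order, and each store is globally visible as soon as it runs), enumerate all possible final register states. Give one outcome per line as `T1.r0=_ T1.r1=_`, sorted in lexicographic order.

outcome vector order: (T1.r0,T1.r1)
|SC outcomes| = 3

T1.r0=0 T1.r1=0
T1.r0=0 T1.r1=1
T1.r0=1 T1.r1=1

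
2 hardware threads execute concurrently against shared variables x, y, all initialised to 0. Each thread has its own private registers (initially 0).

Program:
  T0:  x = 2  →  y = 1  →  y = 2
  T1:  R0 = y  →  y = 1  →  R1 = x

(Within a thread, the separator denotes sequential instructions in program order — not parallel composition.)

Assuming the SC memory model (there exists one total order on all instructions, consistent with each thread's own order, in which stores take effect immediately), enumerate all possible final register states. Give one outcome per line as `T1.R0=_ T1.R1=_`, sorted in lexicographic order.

T1.R0=0 T1.R1=0
T1.R0=0 T1.R1=2
T1.R0=1 T1.R1=2
T1.R0=2 T1.R1=2

outcome vector order: (T1.R0,T1.R1)
|SC outcomes| = 4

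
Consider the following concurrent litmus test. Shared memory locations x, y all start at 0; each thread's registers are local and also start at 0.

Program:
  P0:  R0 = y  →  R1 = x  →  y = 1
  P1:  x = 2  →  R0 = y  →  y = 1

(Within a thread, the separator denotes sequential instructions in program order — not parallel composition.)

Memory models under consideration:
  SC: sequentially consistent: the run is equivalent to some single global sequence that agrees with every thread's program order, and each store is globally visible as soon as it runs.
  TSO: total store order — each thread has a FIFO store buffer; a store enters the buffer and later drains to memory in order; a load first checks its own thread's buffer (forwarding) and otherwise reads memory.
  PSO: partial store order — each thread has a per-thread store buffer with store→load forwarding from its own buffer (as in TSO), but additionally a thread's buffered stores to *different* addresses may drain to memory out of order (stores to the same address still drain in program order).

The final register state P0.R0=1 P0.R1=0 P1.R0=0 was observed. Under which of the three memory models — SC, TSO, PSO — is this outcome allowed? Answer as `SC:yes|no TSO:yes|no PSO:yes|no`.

SC:no TSO:no PSO:yes

outcome vector order: (P0.R0,P0.R1,P1.R0)
[SC] allowed = {(0,0,0); (0,0,1); (0,2,0); (0,2,1); (1,2,0)}
[TSO] allowed = {(0,0,0); (0,0,1); (0,2,0); (0,2,1); (1,2,0)}
[PSO] allowed = {(0,0,0); (0,0,1); (0,2,0); (0,2,1); (1,0,0); (1,2,0)}
target (1,0,0) ∈ {PSO}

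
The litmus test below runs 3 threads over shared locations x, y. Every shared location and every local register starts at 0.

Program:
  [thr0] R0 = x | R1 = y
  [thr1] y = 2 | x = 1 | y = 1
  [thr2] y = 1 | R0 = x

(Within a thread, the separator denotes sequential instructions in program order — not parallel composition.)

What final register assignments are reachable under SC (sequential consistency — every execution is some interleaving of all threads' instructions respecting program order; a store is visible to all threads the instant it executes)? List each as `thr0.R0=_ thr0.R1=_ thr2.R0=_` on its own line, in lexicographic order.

thr0.R0=0 thr0.R1=0 thr2.R0=0
thr0.R0=0 thr0.R1=0 thr2.R0=1
thr0.R0=0 thr0.R1=1 thr2.R0=0
thr0.R0=0 thr0.R1=1 thr2.R0=1
thr0.R0=0 thr0.R1=2 thr2.R0=0
thr0.R0=0 thr0.R1=2 thr2.R0=1
thr0.R0=1 thr0.R1=1 thr2.R0=0
thr0.R0=1 thr0.R1=1 thr2.R0=1
thr0.R0=1 thr0.R1=2 thr2.R0=0
thr0.R0=1 thr0.R1=2 thr2.R0=1

outcome vector order: (thr0.R0,thr0.R1,thr2.R0)
|SC outcomes| = 10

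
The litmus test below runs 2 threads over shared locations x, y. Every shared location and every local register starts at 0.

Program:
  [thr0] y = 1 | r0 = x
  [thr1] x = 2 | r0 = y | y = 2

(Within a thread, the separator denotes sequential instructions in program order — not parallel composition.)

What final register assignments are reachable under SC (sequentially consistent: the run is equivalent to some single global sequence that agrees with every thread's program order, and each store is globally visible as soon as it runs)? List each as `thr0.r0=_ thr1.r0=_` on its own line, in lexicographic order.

thr0.r0=0 thr1.r0=1
thr0.r0=2 thr1.r0=0
thr0.r0=2 thr1.r0=1

outcome vector order: (thr0.r0,thr1.r0)
|SC outcomes| = 3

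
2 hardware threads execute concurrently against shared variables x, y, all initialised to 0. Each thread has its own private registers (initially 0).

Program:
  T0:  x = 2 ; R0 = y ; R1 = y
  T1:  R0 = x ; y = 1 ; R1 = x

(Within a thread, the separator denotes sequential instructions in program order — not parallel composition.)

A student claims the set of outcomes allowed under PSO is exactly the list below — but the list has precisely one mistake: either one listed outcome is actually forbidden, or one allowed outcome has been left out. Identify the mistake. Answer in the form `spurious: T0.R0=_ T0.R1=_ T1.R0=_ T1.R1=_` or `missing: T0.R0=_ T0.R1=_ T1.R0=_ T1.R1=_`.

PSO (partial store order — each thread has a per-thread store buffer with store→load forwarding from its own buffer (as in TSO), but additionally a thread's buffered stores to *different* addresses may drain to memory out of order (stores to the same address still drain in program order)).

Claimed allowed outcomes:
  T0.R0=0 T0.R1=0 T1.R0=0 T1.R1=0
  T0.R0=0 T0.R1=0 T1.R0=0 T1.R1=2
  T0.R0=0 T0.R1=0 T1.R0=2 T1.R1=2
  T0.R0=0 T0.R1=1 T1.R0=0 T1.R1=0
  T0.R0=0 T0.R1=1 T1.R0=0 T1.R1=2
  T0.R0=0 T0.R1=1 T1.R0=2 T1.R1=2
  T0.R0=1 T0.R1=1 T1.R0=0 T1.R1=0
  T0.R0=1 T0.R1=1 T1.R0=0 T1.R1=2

outcome vector order: (T0.R0,T0.R1,T1.R0,T1.R1)
PSO: 9 outcomes — {<0 0 0 0>, <0 0 0 2>, <0 0 2 2>, <0 1 0 0>, <0 1 0 2>, <0 1 2 2>, <1 1 0 0>, <1 1 0 2>, <1 1 2 2>}
PSO∖claimed = {<1 1 2 2>}

missing: T0.R0=1 T0.R1=1 T1.R0=2 T1.R1=2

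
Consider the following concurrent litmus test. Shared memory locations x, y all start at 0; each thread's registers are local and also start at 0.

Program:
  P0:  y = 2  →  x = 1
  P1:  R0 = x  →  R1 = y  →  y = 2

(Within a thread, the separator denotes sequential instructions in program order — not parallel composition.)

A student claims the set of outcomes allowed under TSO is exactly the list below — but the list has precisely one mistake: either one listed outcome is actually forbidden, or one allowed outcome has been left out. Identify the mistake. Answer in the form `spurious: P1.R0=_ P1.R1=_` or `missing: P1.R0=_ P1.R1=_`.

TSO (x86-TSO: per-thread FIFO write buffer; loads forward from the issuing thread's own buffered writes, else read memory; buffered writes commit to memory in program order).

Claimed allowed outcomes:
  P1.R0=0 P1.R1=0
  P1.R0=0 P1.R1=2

missing: P1.R0=1 P1.R1=2

outcome vector order: (P1.R0,P1.R1)
TSO: 3 outcomes — {(0,0) (0,2) (1,2)}
TSO∖claimed = {(1,2)}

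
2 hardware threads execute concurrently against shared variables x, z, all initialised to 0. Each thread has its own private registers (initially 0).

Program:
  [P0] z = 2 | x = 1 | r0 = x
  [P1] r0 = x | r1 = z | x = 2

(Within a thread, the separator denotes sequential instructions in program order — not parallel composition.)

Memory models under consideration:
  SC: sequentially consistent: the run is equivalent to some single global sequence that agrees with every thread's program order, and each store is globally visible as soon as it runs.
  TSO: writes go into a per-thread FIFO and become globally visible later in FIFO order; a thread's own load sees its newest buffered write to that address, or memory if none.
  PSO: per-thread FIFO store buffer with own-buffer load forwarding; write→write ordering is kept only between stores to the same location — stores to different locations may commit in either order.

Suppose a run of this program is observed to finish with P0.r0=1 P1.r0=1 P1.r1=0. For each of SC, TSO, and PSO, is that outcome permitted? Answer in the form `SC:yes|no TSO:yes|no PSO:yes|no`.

SC:no TSO:no PSO:yes

outcome vector order: (P0.r0,P1.r0,P1.r1)
[SC] allowed = {100 102 112 200 202 212}
[TSO] allowed = {100 102 112 200 202 212}
[PSO] allowed = {100 102 110 112 200 202 210 212}
target 110 ∈ {PSO}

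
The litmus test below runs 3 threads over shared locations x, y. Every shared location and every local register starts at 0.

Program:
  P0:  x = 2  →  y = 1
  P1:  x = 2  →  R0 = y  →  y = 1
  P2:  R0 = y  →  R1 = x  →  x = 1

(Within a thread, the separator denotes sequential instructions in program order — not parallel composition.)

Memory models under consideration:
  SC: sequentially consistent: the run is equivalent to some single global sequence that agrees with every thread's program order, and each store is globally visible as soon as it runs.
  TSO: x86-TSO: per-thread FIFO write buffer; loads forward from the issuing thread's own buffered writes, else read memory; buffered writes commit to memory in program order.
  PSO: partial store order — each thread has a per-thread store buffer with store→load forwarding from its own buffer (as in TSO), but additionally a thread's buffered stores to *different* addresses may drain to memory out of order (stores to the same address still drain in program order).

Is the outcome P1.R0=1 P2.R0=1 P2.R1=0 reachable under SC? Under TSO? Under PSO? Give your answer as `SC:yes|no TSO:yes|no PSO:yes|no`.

outcome vector order: (P1.R0,P2.R0,P2.R1)
[SC] allowed = {(0,0,0); (0,0,2); (0,1,2); (1,0,0); (1,0,2); (1,1,2)}
[TSO] allowed = {(0,0,0); (0,0,2); (0,1,2); (1,0,0); (1,0,2); (1,1,2)}
[PSO] allowed = {(0,0,0); (0,0,2); (0,1,0); (0,1,2); (1,0,0); (1,0,2); (1,1,0); (1,1,2)}
target (1,1,0) ∈ {PSO}

SC:no TSO:no PSO:yes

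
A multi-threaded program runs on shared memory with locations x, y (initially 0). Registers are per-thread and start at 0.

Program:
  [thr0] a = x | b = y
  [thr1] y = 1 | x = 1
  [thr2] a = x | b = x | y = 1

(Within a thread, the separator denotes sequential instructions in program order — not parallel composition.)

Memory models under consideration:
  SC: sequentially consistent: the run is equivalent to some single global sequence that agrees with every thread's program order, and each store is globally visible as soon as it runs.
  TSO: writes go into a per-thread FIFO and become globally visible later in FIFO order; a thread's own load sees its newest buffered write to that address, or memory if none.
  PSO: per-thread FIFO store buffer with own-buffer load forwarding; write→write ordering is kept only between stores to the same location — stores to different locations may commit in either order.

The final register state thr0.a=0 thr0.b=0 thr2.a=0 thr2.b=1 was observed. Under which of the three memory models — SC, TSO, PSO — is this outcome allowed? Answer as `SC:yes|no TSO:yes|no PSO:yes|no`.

SC:yes TSO:yes PSO:yes

outcome vector order: (thr0.a,thr0.b,thr2.a,thr2.b)
SC: 9 outcomes — {(0,0,0,0), (0,0,0,1), (0,0,1,1), (0,1,0,0), (0,1,0,1), (0,1,1,1), (1,1,0,0), (1,1,0,1), (1,1,1,1)}
TSO: 9 outcomes — {(0,0,0,0), (0,0,0,1), (0,0,1,1), (0,1,0,0), (0,1,0,1), (0,1,1,1), (1,1,0,0), (1,1,0,1), (1,1,1,1)}
PSO: 12 outcomes — {(0,0,0,0), (0,0,0,1), (0,0,1,1), (0,1,0,0), (0,1,0,1), (0,1,1,1), (1,0,0,0), (1,0,0,1), (1,0,1,1), (1,1,0,0), (1,1,0,1), (1,1,1,1)}
target (0,0,0,1) ∈ {SC,TSO,PSO}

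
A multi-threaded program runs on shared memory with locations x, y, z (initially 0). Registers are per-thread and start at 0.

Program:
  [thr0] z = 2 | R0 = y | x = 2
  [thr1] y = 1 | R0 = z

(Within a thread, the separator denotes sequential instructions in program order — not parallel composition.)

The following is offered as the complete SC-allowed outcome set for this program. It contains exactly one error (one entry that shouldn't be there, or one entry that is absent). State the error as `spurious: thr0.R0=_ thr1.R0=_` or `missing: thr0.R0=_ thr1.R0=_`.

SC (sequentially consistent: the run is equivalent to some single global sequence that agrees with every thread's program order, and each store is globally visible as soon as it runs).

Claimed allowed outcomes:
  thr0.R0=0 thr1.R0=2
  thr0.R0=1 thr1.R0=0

missing: thr0.R0=1 thr1.R0=2

outcome vector order: (thr0.R0,thr1.R0)
[SC] allowed = {<0 2>, <1 0>, <1 2>}
SC∖claimed = {<1 2>}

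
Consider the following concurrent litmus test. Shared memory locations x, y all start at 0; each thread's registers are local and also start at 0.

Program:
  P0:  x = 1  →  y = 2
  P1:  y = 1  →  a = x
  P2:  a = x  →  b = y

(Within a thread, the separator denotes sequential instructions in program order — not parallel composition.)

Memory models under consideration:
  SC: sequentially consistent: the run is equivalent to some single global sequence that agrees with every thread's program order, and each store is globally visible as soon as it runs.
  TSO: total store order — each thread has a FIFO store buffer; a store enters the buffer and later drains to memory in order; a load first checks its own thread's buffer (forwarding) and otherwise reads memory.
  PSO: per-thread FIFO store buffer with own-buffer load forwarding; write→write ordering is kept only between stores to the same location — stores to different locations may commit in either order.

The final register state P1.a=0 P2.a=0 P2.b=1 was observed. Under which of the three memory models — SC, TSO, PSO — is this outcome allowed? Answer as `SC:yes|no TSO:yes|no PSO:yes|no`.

outcome vector order: (P1.a,P2.a,P2.b)
SC: 11 outcomes — {000; 001; 002; 011; 012; 100; 101; 102; 110; 111; 112}
TSO: 12 outcomes — {000; 001; 002; 010; 011; 012; 100; 101; 102; 110; 111; 112}
PSO: 12 outcomes — {000; 001; 002; 010; 011; 012; 100; 101; 102; 110; 111; 112}
target 001 ∈ {SC,TSO,PSO}

SC:yes TSO:yes PSO:yes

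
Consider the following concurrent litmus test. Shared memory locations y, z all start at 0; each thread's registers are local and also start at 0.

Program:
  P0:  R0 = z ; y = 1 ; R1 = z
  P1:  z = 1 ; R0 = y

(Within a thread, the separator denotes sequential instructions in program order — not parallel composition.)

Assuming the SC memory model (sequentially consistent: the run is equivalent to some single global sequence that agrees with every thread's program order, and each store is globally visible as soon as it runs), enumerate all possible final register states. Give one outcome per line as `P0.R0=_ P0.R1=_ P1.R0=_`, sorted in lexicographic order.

outcome vector order: (P0.R0,P0.R1,P1.R0)
|SC outcomes| = 5

P0.R0=0 P0.R1=0 P1.R0=1
P0.R0=0 P0.R1=1 P1.R0=0
P0.R0=0 P0.R1=1 P1.R0=1
P0.R0=1 P0.R1=1 P1.R0=0
P0.R0=1 P0.R1=1 P1.R0=1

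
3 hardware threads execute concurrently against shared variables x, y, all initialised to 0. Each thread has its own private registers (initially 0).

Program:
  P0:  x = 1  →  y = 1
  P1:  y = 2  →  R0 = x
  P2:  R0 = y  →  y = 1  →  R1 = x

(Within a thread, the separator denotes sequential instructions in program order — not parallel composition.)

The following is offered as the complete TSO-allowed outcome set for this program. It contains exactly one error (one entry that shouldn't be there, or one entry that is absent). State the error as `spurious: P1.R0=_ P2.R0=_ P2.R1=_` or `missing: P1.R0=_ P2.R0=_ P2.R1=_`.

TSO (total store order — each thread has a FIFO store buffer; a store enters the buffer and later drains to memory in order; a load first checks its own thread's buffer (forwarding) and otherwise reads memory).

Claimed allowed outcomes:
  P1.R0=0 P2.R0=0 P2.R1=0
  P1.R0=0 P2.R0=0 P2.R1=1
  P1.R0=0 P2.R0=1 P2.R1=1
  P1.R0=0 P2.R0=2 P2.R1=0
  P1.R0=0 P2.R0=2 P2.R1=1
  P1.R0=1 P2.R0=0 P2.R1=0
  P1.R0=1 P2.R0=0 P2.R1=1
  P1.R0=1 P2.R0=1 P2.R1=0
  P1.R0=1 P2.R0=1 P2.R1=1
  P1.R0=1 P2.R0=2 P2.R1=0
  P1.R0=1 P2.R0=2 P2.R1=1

spurious: P1.R0=1 P2.R0=1 P2.R1=0

outcome vector order: (P1.R0,P2.R0,P2.R1)
[TSO] allowed = {<0 0 0>; <0 0 1>; <0 1 1>; <0 2 0>; <0 2 1>; <1 0 0>; <1 0 1>; <1 1 1>; <1 2 0>; <1 2 1>}
claimed∖TSO = {<1 1 0>}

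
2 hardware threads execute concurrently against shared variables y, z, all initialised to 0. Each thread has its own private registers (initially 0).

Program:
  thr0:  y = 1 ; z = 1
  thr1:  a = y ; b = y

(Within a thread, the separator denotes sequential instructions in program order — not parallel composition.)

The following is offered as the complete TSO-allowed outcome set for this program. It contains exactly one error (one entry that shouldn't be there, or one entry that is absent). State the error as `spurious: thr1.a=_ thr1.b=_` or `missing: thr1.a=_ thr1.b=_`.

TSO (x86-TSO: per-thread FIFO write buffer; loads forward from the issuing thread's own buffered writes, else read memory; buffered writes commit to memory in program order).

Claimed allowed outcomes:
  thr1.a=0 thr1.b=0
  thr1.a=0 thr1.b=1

missing: thr1.a=1 thr1.b=1

outcome vector order: (thr1.a,thr1.b)
under TSO → (0,0); (0,1); (1,1)
TSO∖claimed = {(1,1)}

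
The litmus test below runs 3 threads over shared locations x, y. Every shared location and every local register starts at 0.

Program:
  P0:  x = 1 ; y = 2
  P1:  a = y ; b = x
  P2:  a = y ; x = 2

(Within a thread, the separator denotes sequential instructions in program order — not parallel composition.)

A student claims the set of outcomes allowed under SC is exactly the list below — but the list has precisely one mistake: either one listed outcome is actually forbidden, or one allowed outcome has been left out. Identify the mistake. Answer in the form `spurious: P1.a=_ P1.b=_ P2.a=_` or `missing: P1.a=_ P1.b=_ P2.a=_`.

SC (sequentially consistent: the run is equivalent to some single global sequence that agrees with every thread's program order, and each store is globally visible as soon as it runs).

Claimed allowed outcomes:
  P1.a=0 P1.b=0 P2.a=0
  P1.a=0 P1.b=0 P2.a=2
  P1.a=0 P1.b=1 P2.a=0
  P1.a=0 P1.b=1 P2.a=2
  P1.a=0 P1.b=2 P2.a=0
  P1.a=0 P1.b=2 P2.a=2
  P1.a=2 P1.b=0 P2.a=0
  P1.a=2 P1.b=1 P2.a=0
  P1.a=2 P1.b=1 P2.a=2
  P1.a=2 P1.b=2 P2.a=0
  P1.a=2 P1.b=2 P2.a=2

outcome vector order: (P1.a,P1.b,P2.a)
SC: 10 outcomes — {<0 0 0>, <0 0 2>, <0 1 0>, <0 1 2>, <0 2 0>, <0 2 2>, <2 1 0>, <2 1 2>, <2 2 0>, <2 2 2>}
claimed∖SC = {<2 0 0>}

spurious: P1.a=2 P1.b=0 P2.a=0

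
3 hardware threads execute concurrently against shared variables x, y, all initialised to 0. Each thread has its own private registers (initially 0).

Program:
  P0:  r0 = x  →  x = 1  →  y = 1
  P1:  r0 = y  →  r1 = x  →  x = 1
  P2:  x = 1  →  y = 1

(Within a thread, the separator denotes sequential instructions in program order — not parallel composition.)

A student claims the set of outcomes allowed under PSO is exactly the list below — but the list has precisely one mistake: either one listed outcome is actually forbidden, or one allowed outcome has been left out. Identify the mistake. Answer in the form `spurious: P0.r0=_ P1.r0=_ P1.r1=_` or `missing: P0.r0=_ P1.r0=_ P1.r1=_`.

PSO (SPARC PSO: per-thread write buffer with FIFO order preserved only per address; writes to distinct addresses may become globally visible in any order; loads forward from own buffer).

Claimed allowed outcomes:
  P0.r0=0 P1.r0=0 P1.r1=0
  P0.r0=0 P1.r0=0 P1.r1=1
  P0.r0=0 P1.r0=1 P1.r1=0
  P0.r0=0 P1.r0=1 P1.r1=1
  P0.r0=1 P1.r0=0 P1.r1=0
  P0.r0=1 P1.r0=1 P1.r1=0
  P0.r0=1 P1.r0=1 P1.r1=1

outcome vector order: (P0.r0,P1.r0,P1.r1)
[PSO] allowed = {000, 001, 010, 011, 100, 101, 110, 111}
PSO∖claimed = {101}

missing: P0.r0=1 P1.r0=0 P1.r1=1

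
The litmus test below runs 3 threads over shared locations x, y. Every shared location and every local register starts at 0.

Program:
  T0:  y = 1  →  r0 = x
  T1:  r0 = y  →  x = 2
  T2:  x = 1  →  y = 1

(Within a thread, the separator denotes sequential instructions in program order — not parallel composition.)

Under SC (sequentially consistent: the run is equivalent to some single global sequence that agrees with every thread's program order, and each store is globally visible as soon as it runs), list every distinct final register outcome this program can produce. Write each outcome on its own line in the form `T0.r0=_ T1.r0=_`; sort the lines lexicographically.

outcome vector order: (T0.r0,T1.r0)
|SC outcomes| = 6

T0.r0=0 T1.r0=0
T0.r0=0 T1.r0=1
T0.r0=1 T1.r0=0
T0.r0=1 T1.r0=1
T0.r0=2 T1.r0=0
T0.r0=2 T1.r0=1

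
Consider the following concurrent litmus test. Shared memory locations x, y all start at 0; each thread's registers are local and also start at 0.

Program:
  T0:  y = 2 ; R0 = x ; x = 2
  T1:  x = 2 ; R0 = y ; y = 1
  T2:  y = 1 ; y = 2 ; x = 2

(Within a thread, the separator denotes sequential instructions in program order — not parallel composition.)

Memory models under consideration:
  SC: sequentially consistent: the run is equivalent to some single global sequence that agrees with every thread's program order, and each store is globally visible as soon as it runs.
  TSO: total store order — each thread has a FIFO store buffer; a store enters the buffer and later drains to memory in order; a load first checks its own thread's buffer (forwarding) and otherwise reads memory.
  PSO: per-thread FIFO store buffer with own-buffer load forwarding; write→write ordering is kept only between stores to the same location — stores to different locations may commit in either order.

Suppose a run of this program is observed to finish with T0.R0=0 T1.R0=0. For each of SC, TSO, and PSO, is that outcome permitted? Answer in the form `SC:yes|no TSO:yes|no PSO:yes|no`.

outcome vector order: (T0.R0,T1.R0)
under SC → 01; 02; 20; 21; 22
under TSO → 00; 01; 02; 20; 21; 22
under PSO → 00; 01; 02; 20; 21; 22
target 00 ∈ {TSO,PSO}

SC:no TSO:yes PSO:yes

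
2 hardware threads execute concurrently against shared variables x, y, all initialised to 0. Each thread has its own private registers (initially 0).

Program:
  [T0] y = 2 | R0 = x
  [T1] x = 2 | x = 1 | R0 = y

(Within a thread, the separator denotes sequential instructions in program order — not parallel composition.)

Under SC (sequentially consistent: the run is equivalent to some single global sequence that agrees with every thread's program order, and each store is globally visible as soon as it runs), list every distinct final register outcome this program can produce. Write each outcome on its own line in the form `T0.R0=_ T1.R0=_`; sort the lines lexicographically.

outcome vector order: (T0.R0,T1.R0)
|SC outcomes| = 4

T0.R0=0 T1.R0=2
T0.R0=1 T1.R0=0
T0.R0=1 T1.R0=2
T0.R0=2 T1.R0=2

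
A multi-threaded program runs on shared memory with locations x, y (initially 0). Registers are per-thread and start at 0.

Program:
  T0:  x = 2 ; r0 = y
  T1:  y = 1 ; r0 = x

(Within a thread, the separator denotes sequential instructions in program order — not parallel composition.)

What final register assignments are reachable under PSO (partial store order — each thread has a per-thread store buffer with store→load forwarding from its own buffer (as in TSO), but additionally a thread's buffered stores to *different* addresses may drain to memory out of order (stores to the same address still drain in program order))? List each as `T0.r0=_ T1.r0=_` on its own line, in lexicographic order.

T0.r0=0 T1.r0=0
T0.r0=0 T1.r0=2
T0.r0=1 T1.r0=0
T0.r0=1 T1.r0=2

outcome vector order: (T0.r0,T1.r0)
|PSO outcomes| = 4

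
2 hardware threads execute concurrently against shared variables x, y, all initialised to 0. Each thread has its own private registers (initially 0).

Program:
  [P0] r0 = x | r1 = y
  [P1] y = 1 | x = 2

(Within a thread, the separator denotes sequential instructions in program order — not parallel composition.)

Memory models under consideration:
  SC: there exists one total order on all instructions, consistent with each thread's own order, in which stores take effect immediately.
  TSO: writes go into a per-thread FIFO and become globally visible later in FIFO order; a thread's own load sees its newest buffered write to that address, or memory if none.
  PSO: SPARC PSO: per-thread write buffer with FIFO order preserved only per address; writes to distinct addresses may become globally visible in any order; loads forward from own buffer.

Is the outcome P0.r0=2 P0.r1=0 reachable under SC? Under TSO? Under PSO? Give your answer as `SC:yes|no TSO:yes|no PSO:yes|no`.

outcome vector order: (P0.r0,P0.r1)
SC (3): 00, 01, 21
TSO (3): 00, 01, 21
PSO (4): 00, 01, 20, 21
target 20 ∈ {PSO}

SC:no TSO:no PSO:yes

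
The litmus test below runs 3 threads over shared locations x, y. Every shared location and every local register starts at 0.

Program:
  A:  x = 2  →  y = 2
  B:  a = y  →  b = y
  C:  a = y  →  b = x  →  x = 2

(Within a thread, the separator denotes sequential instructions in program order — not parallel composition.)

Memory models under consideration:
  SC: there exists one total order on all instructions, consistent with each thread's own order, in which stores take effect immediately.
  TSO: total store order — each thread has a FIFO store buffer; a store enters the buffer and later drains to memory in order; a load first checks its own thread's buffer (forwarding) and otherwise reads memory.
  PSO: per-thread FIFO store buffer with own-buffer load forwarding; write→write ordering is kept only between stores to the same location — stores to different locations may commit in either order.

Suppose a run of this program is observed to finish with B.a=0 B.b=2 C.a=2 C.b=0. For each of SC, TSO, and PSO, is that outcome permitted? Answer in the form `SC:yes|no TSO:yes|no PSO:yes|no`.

outcome vector order: (B.a,B.b,C.a,C.b)
[SC] allowed = {0/0/0/0; 0/0/0/2; 0/0/2/2; 0/2/0/0; 0/2/0/2; 0/2/2/2; 2/2/0/0; 2/2/0/2; 2/2/2/2}
[TSO] allowed = {0/0/0/0; 0/0/0/2; 0/0/2/2; 0/2/0/0; 0/2/0/2; 0/2/2/2; 2/2/0/0; 2/2/0/2; 2/2/2/2}
[PSO] allowed = {0/0/0/0; 0/0/0/2; 0/0/2/0; 0/0/2/2; 0/2/0/0; 0/2/0/2; 0/2/2/0; 0/2/2/2; 2/2/0/0; 2/2/0/2; 2/2/2/0; 2/2/2/2}
target 0/2/2/0 ∈ {PSO}

SC:no TSO:no PSO:yes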